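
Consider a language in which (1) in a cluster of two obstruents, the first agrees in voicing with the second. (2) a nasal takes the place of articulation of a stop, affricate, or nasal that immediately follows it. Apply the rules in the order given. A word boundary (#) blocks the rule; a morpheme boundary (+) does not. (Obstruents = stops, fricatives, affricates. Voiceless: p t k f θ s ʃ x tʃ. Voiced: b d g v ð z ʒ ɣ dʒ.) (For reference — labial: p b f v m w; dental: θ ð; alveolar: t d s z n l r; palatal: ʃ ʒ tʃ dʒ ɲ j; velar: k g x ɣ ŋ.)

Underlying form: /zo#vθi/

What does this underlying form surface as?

Rule 1: /v/ before /θ/ (voiceless) → [f]
After rule 1: zo#fθi
Rule 2: no segment meets the rule's conditions; no change.

[zo#fθi]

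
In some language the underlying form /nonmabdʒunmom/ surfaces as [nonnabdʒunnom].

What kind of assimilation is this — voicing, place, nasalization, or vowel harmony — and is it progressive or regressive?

/m/→[n] /m/→[n].
Each target copies a feature from the preceding segment, so the direction is progressive.

place assimilation, progressive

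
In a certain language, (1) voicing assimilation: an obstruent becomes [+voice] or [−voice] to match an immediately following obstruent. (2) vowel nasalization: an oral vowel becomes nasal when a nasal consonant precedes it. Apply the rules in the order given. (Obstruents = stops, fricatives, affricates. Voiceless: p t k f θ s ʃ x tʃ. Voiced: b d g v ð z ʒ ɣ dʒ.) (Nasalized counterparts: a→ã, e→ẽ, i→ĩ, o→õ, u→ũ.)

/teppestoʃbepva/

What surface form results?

[teppestoʒbebva]

Rule 1: /ʃ/ before /b/ (voiced) → [ʒ]
Rule 1: /p/ before /v/ (voiced) → [b]
After rule 1: teppestoʒbebva
Rule 2: no segment meets the rule's conditions; no change.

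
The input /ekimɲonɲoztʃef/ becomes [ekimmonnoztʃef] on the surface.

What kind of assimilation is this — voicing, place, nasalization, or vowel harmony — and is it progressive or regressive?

place assimilation, progressive

/ɲ/→[m] /ɲ/→[n].
Each target copies a feature from the preceding segment, so the direction is progressive.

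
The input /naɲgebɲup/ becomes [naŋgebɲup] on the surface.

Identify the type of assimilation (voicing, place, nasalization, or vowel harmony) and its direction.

place assimilation, regressive

/ɲ/→[ŋ].
Each target copies a feature from the following segment, so the direction is regressive.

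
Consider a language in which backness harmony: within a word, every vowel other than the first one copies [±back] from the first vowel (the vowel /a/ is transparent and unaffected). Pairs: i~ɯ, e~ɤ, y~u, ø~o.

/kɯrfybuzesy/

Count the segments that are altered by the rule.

3

/y/ harmonizes with /ɯ/ ([+back]) → [u]
/e/ harmonizes with /ɯ/ ([+back]) → [ɤ]
/y/ harmonizes with /ɯ/ ([+back]) → [u]
3 segments change.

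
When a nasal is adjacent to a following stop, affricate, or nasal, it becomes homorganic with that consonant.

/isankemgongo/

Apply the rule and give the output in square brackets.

/n/ before /k/ (velar) → [ŋ]
/m/ before /g/ (velar) → [ŋ]
/n/ before /g/ (velar) → [ŋ]

[isaŋkeŋgoŋgo]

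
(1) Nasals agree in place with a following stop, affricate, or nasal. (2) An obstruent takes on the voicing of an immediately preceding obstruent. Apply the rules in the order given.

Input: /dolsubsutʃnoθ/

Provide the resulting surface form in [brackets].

[dolsubzutʃnoθ]

Rule 1: no segment meets the rule's conditions; no change.
After rule 1: dolsubsutʃnoθ
Rule 2: /s/ after /b/ (voiced) → [z]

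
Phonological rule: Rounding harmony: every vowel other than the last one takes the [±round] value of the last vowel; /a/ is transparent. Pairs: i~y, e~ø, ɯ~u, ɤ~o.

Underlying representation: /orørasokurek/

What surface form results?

/o/ harmonizes with /e/ ([-round]) → [ɤ]
/ø/ harmonizes with /e/ ([-round]) → [e]
/o/ harmonizes with /e/ ([-round]) → [ɤ]
/u/ harmonizes with /e/ ([-round]) → [ɯ]

[ɤrerasɤkɯrek]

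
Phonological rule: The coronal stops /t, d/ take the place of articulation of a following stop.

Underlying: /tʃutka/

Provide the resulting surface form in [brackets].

/t/ before /k/ (velar) → [k]

[tʃukka]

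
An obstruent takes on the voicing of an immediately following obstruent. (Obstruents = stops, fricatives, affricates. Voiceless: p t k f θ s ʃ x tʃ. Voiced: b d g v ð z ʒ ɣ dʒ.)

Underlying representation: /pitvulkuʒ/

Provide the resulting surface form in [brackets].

[pidvulkuʒ]

/t/ before /v/ (voiced) → [d]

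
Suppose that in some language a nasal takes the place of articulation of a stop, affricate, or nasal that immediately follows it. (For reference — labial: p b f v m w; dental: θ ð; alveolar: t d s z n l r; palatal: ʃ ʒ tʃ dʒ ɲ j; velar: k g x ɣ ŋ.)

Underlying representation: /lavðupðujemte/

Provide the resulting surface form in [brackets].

/m/ before /t/ (alveolar) → [n]

[lavðupðujente]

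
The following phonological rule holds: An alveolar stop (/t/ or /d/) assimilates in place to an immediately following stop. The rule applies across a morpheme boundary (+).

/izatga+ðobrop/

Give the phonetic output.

[izakga+ðobrop]

/t/ before /g/ (velar) → [k]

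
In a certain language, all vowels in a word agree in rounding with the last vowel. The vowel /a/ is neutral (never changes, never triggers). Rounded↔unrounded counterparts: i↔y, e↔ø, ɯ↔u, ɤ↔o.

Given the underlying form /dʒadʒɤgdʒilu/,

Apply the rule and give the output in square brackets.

/ɤ/ harmonizes with /u/ ([+round]) → [o]
/i/ harmonizes with /u/ ([+round]) → [y]

[dʒadʒogdʒylu]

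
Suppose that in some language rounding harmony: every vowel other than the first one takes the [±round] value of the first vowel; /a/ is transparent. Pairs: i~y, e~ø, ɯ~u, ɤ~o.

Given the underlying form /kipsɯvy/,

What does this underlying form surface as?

/y/ harmonizes with /i/ ([-round]) → [i]

[kipsɯvi]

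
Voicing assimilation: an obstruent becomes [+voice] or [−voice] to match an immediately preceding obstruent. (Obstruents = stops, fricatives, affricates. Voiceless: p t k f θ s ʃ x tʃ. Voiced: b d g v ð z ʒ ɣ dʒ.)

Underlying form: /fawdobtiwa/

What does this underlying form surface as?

/t/ after /b/ (voiced) → [d]

[fawdobdiwa]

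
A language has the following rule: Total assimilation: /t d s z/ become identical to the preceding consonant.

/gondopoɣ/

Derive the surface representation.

/d/ after /n/ → [n] (total assimilation)

[gonnopoɣ]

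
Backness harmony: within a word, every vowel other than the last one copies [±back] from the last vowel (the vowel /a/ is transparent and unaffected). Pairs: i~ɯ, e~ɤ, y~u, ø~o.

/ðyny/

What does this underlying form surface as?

no segment meets the rule's conditions; no change.

[ðyny]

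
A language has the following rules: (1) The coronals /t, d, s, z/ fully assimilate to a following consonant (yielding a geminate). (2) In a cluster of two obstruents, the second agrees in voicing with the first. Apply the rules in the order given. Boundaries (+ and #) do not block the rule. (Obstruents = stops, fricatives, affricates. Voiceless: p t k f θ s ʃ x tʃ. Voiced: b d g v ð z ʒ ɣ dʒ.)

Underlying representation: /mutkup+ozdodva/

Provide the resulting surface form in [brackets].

Rule 1: /t/ before /k/ → [k] (total assimilation)
Rule 1: /z/ before /d/ → [d] (total assimilation)
Rule 1: /d/ before /v/ → [v] (total assimilation)
After rule 1: mukkup+oddovva
Rule 2: no segment meets the rule's conditions; no change.

[mukkup+oddovva]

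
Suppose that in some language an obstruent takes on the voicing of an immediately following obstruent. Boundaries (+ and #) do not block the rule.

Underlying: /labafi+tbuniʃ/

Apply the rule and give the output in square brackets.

/t/ before /b/ (voiced) → [d]

[labafi+dbuniʃ]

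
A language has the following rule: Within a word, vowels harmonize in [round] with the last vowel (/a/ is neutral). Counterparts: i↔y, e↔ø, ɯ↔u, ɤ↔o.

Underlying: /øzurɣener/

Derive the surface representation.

[ezɯrɣener]

/ø/ harmonizes with /e/ ([-round]) → [e]
/u/ harmonizes with /e/ ([-round]) → [ɯ]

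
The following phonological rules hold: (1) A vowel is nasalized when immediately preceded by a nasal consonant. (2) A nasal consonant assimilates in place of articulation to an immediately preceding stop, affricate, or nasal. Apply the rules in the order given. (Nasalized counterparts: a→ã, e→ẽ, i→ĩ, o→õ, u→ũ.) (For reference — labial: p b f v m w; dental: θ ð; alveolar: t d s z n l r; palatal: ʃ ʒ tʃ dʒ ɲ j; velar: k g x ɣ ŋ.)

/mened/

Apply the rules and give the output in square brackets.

Rule 1: /e/ after nasal /m/ → [ẽ]
Rule 1: /e/ after nasal /n/ → [ẽ]
After rule 1: mẽnẽd
Rule 2: no segment meets the rule's conditions; no change.

[mẽnẽd]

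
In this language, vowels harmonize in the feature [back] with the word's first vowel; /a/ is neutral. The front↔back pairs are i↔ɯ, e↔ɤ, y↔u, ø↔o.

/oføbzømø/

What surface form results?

[ofobzomo]

/ø/ harmonizes with /o/ ([+back]) → [o]
/ø/ harmonizes with /o/ ([+back]) → [o]
/ø/ harmonizes with /o/ ([+back]) → [o]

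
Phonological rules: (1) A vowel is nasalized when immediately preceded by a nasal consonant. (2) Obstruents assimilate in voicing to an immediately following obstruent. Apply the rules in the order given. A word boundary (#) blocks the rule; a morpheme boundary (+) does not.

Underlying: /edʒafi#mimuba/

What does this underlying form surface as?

[edʒafi#mĩmũba]

Rule 1: /i/ after nasal /m/ → [ĩ]
Rule 1: /u/ after nasal /m/ → [ũ]
After rule 1: edʒafi#mĩmũba
Rule 2: no segment meets the rule's conditions; no change.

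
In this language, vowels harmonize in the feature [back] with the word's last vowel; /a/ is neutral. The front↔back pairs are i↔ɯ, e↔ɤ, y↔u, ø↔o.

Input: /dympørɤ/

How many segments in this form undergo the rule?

2

/y/ harmonizes with /ɤ/ ([+back]) → [u]
/ø/ harmonizes with /ɤ/ ([+back]) → [o]
2 segments change.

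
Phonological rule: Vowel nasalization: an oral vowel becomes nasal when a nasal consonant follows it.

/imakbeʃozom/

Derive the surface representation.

[ĩmakbeʃozõm]

/i/ before nasal /m/ → [ĩ]
/o/ before nasal /m/ → [õ]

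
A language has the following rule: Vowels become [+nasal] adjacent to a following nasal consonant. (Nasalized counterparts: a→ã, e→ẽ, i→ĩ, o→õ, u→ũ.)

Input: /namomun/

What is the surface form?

/a/ before nasal /m/ → [ã]
/o/ before nasal /m/ → [õ]
/u/ before nasal /n/ → [ũ]

[nãmõmũn]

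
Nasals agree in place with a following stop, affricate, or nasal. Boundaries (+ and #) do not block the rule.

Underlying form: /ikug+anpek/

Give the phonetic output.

[ikug+ampek]

/n/ before /p/ (labial) → [m]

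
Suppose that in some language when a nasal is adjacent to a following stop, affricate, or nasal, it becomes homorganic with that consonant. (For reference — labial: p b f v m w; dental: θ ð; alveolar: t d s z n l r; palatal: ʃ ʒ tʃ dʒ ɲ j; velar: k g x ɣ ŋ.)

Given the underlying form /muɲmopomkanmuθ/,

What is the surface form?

/ɲ/ before /m/ (labial) → [m]
/m/ before /k/ (velar) → [ŋ]
/n/ before /m/ (labial) → [m]

[mummopoŋkammuθ]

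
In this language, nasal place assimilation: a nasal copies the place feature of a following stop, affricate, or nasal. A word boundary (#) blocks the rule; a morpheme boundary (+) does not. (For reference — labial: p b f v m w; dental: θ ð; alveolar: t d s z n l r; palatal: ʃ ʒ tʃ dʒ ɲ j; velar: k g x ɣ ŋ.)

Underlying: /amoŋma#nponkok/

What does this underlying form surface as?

/ŋ/ before /m/ (labial) → [m]
/n/ before /p/ (labial) → [m]
/n/ before /k/ (velar) → [ŋ]

[amomma#mpoŋkok]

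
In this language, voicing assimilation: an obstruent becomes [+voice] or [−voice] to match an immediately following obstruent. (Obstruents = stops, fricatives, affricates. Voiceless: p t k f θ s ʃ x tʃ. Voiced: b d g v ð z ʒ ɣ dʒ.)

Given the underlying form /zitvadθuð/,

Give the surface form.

/t/ before /v/ (voiced) → [d]
/d/ before /θ/ (voiceless) → [t]

[zidvatθuð]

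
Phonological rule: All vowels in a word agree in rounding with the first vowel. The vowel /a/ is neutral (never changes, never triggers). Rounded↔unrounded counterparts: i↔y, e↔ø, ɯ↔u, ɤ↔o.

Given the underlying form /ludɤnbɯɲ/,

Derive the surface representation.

/ɤ/ harmonizes with /u/ ([+round]) → [o]
/ɯ/ harmonizes with /u/ ([+round]) → [u]

[ludonbuɲ]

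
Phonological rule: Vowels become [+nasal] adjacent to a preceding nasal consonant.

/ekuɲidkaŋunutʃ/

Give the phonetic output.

[ekuɲĩdkaŋũnũtʃ]

/i/ after nasal /ɲ/ → [ĩ]
/u/ after nasal /ŋ/ → [ũ]
/u/ after nasal /n/ → [ũ]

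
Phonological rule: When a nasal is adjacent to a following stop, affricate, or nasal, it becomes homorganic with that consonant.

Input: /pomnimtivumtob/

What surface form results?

[ponnintivuntob]

/m/ before /n/ (alveolar) → [n]
/m/ before /t/ (alveolar) → [n]
/m/ before /t/ (alveolar) → [n]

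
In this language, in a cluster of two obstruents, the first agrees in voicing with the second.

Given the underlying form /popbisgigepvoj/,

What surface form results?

/p/ before /b/ (voiced) → [b]
/s/ before /g/ (voiced) → [z]
/p/ before /v/ (voiced) → [b]

[pobbizgigebvoj]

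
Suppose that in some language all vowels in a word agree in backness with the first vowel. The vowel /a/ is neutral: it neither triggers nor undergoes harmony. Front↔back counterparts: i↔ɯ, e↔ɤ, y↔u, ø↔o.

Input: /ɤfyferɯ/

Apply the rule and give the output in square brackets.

/y/ harmonizes with /ɤ/ ([+back]) → [u]
/e/ harmonizes with /ɤ/ ([+back]) → [ɤ]

[ɤfufɤrɯ]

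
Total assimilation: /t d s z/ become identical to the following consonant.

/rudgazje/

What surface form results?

[ruggajje]

/d/ before /g/ → [g] (total assimilation)
/z/ before /j/ → [j] (total assimilation)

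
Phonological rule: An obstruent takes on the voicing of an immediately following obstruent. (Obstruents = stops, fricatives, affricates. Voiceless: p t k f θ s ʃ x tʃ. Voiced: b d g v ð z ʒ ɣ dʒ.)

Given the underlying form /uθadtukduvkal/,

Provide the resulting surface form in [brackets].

/d/ before /t/ (voiceless) → [t]
/k/ before /d/ (voiced) → [g]
/v/ before /k/ (voiceless) → [f]

[uθattugdufkal]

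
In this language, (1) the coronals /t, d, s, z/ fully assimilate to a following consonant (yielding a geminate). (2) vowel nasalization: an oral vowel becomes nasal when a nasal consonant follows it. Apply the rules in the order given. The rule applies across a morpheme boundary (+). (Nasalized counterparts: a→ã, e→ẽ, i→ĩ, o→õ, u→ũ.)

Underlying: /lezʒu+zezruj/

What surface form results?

Rule 1: /z/ before /ʒ/ → [ʒ] (total assimilation)
Rule 1: /z/ before /r/ → [r] (total assimilation)
After rule 1: leʒʒu+zerruj
Rule 2: no segment meets the rule's conditions; no change.

[leʒʒu+zerruj]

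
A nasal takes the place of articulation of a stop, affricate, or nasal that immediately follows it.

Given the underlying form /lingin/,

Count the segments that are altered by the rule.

/n/ before /g/ (velar) → [ŋ]
1 segment changes.

1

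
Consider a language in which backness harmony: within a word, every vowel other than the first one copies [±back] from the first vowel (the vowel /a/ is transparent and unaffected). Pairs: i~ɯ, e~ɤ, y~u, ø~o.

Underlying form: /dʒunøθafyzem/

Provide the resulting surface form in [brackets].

/ø/ harmonizes with /u/ ([+back]) → [o]
/y/ harmonizes with /u/ ([+back]) → [u]
/e/ harmonizes with /u/ ([+back]) → [ɤ]

[dʒunoθafuzɤm]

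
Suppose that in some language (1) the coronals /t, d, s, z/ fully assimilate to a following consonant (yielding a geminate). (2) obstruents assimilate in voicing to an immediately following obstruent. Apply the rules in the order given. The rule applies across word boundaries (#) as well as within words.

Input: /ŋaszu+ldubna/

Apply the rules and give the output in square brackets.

Rule 1: /s/ before /z/ → [z] (total assimilation)
After rule 1: ŋazzu+ldubna
Rule 2: no segment meets the rule's conditions; no change.

[ŋazzu+ldubna]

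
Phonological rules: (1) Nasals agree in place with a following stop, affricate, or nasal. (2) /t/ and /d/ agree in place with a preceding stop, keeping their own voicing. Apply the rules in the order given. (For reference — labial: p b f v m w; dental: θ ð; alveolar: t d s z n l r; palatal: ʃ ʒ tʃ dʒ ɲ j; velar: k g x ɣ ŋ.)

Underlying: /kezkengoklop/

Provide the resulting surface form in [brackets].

Rule 1: /n/ before /g/ (velar) → [ŋ]
After rule 1: kezkeŋgoklop
Rule 2: no segment meets the rule's conditions; no change.

[kezkeŋgoklop]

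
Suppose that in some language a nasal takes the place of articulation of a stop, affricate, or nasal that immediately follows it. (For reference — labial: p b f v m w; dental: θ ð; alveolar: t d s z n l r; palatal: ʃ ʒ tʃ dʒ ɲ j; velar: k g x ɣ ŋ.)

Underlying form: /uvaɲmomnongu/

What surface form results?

[uvammonnoŋgu]

/ɲ/ before /m/ (labial) → [m]
/m/ before /n/ (alveolar) → [n]
/n/ before /g/ (velar) → [ŋ]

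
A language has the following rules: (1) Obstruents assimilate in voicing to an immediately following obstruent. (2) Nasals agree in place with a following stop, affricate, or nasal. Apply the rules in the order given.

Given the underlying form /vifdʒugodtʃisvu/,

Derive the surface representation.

[vivdʒugottʃizvu]

Rule 1: /f/ before /dʒ/ (voiced) → [v]
Rule 1: /d/ before /tʃ/ (voiceless) → [t]
Rule 1: /s/ before /v/ (voiced) → [z]
After rule 1: vivdʒugottʃizvu
Rule 2: no segment meets the rule's conditions; no change.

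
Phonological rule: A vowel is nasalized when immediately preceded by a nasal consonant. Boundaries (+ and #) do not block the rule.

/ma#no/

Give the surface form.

[mã#nõ]

/a/ after nasal /m/ → [ã]
/o/ after nasal /n/ → [õ]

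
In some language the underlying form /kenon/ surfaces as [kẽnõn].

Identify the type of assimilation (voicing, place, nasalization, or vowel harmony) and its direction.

nasalization, regressive

/e/→[ẽ] /o/→[õ].
Each target copies a feature from the following segment, so the direction is regressive.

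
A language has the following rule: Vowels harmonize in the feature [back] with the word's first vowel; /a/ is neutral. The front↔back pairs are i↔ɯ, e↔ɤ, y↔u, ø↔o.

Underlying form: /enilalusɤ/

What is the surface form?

/u/ harmonizes with /e/ ([-back]) → [y]
/ɤ/ harmonizes with /e/ ([-back]) → [e]

[enilalyse]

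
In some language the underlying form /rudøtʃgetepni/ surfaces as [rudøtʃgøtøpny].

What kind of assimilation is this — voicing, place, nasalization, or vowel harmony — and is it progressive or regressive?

/e/→[ø] /e/→[ø] /i/→[y].
Vowels agree with the first vowel, so the harmony is progressive.

vowel harmony, progressive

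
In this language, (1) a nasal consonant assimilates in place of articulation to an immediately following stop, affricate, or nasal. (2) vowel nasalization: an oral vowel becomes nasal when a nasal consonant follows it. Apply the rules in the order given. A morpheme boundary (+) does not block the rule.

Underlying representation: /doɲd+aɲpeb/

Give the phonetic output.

Rule 1: /ɲ/ before /d/ (alveolar) → [n]
Rule 1: /ɲ/ before /p/ (labial) → [m]
After rule 1: dond+ampeb
Rule 2: /o/ before nasal /n/ → [õ]
Rule 2: /a/ before nasal /m/ → [ã]

[dõnd+ãmpeb]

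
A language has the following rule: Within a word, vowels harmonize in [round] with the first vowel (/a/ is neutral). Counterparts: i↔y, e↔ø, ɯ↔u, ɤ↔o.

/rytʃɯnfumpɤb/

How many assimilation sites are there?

/ɯ/ harmonizes with /y/ ([+round]) → [u]
/ɤ/ harmonizes with /y/ ([+round]) → [o]
2 segments change.

2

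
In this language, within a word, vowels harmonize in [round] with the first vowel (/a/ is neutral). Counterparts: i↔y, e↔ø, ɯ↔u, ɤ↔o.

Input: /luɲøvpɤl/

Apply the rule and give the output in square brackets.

/ɤ/ harmonizes with /u/ ([+round]) → [o]

[luɲøvpol]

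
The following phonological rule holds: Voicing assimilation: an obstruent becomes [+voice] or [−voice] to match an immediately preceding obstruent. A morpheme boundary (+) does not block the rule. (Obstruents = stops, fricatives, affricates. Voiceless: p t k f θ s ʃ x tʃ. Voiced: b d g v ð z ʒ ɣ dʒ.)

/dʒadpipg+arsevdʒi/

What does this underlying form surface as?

[dʒadbipk+arsevdʒi]

/p/ after /d/ (voiced) → [b]
/g/ after /p/ (voiceless) → [k]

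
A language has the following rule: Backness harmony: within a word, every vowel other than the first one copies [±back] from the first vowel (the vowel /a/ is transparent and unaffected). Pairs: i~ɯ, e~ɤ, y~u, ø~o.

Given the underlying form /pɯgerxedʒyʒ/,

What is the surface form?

/e/ harmonizes with /ɯ/ ([+back]) → [ɤ]
/e/ harmonizes with /ɯ/ ([+back]) → [ɤ]
/y/ harmonizes with /ɯ/ ([+back]) → [u]

[pɯgɤrxɤdʒuʒ]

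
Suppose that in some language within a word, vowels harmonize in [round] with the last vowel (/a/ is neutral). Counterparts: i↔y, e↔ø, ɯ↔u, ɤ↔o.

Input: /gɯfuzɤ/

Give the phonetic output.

/u/ harmonizes with /ɤ/ ([-round]) → [ɯ]

[gɯfɯzɤ]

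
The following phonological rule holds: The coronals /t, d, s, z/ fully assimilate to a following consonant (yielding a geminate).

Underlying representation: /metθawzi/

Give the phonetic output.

/t/ before /θ/ → [θ] (total assimilation)

[meθθawzi]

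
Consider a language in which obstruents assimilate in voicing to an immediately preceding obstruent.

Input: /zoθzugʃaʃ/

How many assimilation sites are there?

/z/ after /θ/ (voiceless) → [s]
/ʃ/ after /g/ (voiced) → [ʒ]
2 segments change.

2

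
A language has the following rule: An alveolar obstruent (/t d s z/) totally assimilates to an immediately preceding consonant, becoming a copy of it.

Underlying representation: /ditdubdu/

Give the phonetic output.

/d/ after /t/ → [t] (total assimilation)
/d/ after /b/ → [b] (total assimilation)

[dittubbu]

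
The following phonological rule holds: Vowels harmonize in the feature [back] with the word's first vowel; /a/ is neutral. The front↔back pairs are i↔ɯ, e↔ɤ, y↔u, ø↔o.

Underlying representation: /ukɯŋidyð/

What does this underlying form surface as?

/i/ harmonizes with /u/ ([+back]) → [ɯ]
/y/ harmonizes with /u/ ([+back]) → [u]

[ukɯŋɯduð]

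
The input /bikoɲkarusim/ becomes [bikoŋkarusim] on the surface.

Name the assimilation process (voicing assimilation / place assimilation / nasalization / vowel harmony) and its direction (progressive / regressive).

/ɲ/→[ŋ].
Each target copies a feature from the following segment, so the direction is regressive.

place assimilation, regressive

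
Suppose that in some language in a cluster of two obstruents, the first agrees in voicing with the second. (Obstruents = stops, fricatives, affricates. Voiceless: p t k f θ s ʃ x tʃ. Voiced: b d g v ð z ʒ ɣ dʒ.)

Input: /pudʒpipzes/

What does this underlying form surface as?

/dʒ/ before /p/ (voiceless) → [tʃ]
/p/ before /z/ (voiced) → [b]

[putʃpibzes]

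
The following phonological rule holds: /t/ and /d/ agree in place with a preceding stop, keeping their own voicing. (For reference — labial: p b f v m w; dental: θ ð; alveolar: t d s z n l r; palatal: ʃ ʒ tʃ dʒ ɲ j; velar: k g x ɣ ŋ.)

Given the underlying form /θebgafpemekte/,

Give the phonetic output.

[θebgafpemekke]

/t/ after /k/ (velar) → [k]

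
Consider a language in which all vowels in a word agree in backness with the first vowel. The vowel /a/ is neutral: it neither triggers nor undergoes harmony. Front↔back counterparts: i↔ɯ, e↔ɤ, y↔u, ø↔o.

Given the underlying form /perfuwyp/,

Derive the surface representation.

/u/ harmonizes with /e/ ([-back]) → [y]

[perfywyp]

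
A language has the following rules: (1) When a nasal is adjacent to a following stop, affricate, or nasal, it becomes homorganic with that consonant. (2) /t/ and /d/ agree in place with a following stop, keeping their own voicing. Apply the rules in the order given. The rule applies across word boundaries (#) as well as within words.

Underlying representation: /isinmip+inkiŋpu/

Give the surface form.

Rule 1: /n/ before /m/ (labial) → [m]
Rule 1: /n/ before /k/ (velar) → [ŋ]
Rule 1: /ŋ/ before /p/ (labial) → [m]
After rule 1: isimmip+iŋkimpu
Rule 2: no segment meets the rule's conditions; no change.

[isimmip+iŋkimpu]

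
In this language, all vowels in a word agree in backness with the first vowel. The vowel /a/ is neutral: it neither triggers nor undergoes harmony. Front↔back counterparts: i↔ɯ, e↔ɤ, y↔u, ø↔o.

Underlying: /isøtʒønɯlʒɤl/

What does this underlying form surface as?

/ɯ/ harmonizes with /i/ ([-back]) → [i]
/ɤ/ harmonizes with /i/ ([-back]) → [e]

[isøtʒønilʒel]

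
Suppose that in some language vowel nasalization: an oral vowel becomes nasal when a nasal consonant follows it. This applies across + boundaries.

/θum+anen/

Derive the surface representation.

/u/ before nasal /m/ → [ũ]
/a/ before nasal /n/ → [ã]
/e/ before nasal /n/ → [ẽ]

[θũm+ãnẽn]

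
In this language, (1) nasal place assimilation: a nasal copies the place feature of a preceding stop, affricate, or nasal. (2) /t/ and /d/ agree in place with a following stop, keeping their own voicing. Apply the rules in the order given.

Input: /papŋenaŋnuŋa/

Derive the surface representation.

Rule 1: /ŋ/ after /p/ (labial) → [m]
Rule 1: /n/ after /ŋ/ (velar) → [ŋ]
After rule 1: papmenaŋŋuŋa
Rule 2: no segment meets the rule's conditions; no change.

[papmenaŋŋuŋa]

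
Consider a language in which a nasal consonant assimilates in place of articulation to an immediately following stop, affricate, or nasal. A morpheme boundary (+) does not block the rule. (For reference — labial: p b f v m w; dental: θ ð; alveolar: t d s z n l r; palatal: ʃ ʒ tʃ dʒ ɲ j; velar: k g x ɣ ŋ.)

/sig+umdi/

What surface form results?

/m/ before /d/ (alveolar) → [n]

[sig+undi]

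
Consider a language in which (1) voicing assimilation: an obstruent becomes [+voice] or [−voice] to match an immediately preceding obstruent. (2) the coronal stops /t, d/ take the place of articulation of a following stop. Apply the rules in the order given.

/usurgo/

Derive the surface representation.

Rule 1: no segment meets the rule's conditions; no change.
After rule 1: usurgo
Rule 2: no segment meets the rule's conditions; no change.

[usurgo]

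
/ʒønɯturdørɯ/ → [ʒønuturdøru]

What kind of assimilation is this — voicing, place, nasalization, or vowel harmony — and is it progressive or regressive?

/ɯ/→[u] /ɯ/→[u].
Vowels agree with the first vowel, so the harmony is progressive.

vowel harmony, progressive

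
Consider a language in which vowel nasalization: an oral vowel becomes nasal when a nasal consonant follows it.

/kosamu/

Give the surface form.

/a/ before nasal /m/ → [ã]

[kosãmu]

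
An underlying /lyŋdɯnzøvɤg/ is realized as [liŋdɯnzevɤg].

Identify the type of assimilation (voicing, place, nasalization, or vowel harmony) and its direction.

/y/→[i] /ø/→[e].
Vowels agree with the last vowel, so the harmony is regressive.

vowel harmony, regressive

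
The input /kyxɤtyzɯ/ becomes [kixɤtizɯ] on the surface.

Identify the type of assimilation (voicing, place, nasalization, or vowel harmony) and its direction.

/y/→[i] /y/→[i].
Vowels agree with the last vowel, so the harmony is regressive.

vowel harmony, regressive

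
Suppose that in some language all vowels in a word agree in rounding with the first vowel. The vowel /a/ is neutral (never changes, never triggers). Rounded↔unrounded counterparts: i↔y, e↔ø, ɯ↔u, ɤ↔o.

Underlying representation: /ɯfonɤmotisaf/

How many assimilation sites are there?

/o/ harmonizes with /ɯ/ ([-round]) → [ɤ]
/o/ harmonizes with /ɯ/ ([-round]) → [ɤ]
2 segments change.

2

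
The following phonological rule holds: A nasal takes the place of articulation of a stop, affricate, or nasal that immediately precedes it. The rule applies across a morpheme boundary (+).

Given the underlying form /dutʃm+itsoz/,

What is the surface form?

[dutʃɲ+itsoz]

/m/ after /tʃ/ (palatal) → [ɲ]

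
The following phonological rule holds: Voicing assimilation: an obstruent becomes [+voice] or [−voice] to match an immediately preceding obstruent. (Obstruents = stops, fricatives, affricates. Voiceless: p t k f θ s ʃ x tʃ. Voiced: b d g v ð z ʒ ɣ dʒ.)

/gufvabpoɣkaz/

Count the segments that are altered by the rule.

/v/ after /f/ (voiceless) → [f]
/p/ after /b/ (voiced) → [b]
/k/ after /ɣ/ (voiced) → [g]
3 segments change.

3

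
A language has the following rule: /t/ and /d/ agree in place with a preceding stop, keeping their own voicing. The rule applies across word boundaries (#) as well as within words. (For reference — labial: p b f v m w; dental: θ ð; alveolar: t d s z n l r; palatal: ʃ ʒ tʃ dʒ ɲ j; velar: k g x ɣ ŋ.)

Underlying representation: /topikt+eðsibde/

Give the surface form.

[topikk+eðsibbe]

/t/ after /k/ (velar) → [k]
/d/ after /b/ (labial) → [b]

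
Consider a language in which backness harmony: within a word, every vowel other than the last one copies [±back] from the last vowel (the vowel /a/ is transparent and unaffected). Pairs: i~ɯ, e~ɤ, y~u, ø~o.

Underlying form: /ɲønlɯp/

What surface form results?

[ɲonlɯp]

/ø/ harmonizes with /ɯ/ ([+back]) → [o]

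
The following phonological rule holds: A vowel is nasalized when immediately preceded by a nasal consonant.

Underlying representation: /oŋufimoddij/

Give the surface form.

[oŋũfimõddij]

/u/ after nasal /ŋ/ → [ũ]
/o/ after nasal /m/ → [õ]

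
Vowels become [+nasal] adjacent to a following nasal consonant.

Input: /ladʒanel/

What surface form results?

[ladʒãnel]

/a/ before nasal /n/ → [ã]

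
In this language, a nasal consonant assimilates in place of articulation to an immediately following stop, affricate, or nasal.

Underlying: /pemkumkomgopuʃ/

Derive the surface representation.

/m/ before /k/ (velar) → [ŋ]
/m/ before /k/ (velar) → [ŋ]
/m/ before /g/ (velar) → [ŋ]

[peŋkuŋkoŋgopuʃ]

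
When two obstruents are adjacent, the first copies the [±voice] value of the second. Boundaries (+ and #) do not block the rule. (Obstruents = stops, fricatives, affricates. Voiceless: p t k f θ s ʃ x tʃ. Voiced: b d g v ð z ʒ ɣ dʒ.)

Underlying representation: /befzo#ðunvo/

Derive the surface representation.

/f/ before /z/ (voiced) → [v]

[bevzo#ðunvo]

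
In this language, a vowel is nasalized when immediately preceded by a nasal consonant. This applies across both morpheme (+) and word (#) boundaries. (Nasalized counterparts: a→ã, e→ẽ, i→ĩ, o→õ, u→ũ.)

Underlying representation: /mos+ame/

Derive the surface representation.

/o/ after nasal /m/ → [õ]
/e/ after nasal /m/ → [ẽ]

[mõs+amẽ]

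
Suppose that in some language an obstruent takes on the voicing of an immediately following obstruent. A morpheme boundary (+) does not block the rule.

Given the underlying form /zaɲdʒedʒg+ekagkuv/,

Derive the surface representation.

/g/ before /k/ (voiceless) → [k]

[zaɲdʒedʒg+ekakkuv]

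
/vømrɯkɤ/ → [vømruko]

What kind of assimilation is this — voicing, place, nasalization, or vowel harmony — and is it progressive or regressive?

/ɯ/→[u] /ɤ/→[o].
Vowels agree with the first vowel, so the harmony is progressive.

vowel harmony, progressive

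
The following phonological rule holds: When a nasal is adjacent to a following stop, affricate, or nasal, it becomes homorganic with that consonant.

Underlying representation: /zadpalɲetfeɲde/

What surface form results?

/ɲ/ before /d/ (alveolar) → [n]

[zadpalɲetfende]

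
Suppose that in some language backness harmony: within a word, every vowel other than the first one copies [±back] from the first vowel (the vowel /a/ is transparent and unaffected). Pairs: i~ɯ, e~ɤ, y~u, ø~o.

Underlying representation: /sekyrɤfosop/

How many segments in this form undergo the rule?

/ɤ/ harmonizes with /e/ ([-back]) → [e]
/o/ harmonizes with /e/ ([-back]) → [ø]
/o/ harmonizes with /e/ ([-back]) → [ø]
3 segments change.

3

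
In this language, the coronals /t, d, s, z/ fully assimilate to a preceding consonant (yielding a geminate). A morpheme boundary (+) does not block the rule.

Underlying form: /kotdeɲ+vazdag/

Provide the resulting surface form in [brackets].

[kotteɲ+vazzag]

/d/ after /t/ → [t] (total assimilation)
/d/ after /z/ → [z] (total assimilation)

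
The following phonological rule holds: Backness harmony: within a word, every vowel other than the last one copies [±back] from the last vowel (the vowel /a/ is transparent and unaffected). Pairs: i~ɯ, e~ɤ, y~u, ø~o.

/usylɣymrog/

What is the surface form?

[usulɣumrog]

/y/ harmonizes with /o/ ([+back]) → [u]
/y/ harmonizes with /o/ ([+back]) → [u]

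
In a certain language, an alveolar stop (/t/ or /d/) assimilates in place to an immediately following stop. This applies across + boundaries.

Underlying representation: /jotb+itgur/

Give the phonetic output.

[jopb+ikgur]

/t/ before /b/ (labial) → [p]
/t/ before /g/ (velar) → [k]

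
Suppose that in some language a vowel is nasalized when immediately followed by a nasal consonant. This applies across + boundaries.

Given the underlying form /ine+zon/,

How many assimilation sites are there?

/i/ before nasal /n/ → [ĩ]
/o/ before nasal /n/ → [õ]
2 segments change.

2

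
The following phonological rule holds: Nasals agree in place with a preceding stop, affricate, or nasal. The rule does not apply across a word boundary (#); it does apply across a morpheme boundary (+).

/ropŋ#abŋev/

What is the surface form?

[ropm#abmev]

/ŋ/ after /p/ (labial) → [m]
/ŋ/ after /b/ (labial) → [m]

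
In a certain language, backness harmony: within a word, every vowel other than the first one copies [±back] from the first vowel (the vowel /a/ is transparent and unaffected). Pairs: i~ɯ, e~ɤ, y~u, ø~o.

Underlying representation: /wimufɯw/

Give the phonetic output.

[wimyfiw]

/u/ harmonizes with /i/ ([-back]) → [y]
/ɯ/ harmonizes with /i/ ([-back]) → [i]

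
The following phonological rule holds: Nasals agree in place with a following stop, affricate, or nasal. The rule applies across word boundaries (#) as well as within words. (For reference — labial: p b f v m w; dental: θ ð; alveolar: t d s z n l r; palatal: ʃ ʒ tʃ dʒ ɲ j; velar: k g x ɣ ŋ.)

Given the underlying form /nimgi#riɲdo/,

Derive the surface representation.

/m/ before /g/ (velar) → [ŋ]
/ɲ/ before /d/ (alveolar) → [n]

[niŋgi#rindo]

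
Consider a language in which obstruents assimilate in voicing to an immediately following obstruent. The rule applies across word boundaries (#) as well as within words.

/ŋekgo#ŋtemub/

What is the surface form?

/k/ before /g/ (voiced) → [g]

[ŋeggo#ŋtemub]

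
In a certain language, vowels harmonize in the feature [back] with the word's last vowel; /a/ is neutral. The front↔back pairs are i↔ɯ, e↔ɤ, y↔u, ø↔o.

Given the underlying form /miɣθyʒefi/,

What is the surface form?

no segment meets the rule's conditions; no change.

[miɣθyʒefi]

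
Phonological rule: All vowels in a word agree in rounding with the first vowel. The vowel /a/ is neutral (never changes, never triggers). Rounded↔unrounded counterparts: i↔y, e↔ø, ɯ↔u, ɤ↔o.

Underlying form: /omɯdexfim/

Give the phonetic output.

[omudøxfym]

/ɯ/ harmonizes with /o/ ([+round]) → [u]
/e/ harmonizes with /o/ ([+round]) → [ø]
/i/ harmonizes with /o/ ([+round]) → [y]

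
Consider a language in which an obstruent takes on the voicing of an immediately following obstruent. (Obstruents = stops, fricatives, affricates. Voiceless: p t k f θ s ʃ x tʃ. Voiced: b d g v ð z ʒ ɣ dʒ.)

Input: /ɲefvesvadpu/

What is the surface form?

/f/ before /v/ (voiced) → [v]
/s/ before /v/ (voiced) → [z]
/d/ before /p/ (voiceless) → [t]

[ɲevvezvatpu]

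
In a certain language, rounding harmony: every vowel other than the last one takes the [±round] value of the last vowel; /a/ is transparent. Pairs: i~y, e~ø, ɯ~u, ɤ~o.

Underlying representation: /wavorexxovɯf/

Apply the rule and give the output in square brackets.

[wavɤrexxɤvɯf]

/o/ harmonizes with /ɯ/ ([-round]) → [ɤ]
/o/ harmonizes with /ɯ/ ([-round]) → [ɤ]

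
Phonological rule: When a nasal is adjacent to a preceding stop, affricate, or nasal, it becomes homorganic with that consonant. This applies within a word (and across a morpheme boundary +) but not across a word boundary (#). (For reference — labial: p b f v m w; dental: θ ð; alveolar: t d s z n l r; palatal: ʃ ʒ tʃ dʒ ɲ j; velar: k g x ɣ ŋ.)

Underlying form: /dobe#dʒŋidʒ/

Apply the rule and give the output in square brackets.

[dobe#dʒɲidʒ]

/ŋ/ after /dʒ/ (palatal) → [ɲ]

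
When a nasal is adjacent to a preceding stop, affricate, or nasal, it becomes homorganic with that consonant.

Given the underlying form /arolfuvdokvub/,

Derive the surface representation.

no segment meets the rule's conditions; no change.

[arolfuvdokvub]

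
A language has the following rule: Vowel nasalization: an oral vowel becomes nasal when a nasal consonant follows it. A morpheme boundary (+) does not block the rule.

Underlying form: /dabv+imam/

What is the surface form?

/i/ before nasal /m/ → [ĩ]
/a/ before nasal /m/ → [ã]

[dabv+ĩmãm]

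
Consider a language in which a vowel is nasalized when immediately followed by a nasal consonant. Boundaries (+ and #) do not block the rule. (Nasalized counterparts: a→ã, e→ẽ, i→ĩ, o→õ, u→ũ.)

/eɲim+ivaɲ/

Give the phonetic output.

[ẽɲĩm+ivãɲ]

/e/ before nasal /ɲ/ → [ẽ]
/i/ before nasal /m/ → [ĩ]
/a/ before nasal /ɲ/ → [ã]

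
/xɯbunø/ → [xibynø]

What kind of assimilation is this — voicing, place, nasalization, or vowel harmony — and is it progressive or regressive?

vowel harmony, regressive

/ɯ/→[i] /u/→[y].
Vowels agree with the last vowel, so the harmony is regressive.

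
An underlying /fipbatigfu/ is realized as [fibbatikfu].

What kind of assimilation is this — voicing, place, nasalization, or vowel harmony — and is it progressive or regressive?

/p/→[b] /g/→[k].
Each target copies a feature from the following segment, so the direction is regressive.

voicing assimilation, regressive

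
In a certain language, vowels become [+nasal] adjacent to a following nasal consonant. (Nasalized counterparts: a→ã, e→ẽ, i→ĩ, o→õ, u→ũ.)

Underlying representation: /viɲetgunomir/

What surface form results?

[vĩɲetgũnõmir]

/i/ before nasal /ɲ/ → [ĩ]
/u/ before nasal /n/ → [ũ]
/o/ before nasal /m/ → [õ]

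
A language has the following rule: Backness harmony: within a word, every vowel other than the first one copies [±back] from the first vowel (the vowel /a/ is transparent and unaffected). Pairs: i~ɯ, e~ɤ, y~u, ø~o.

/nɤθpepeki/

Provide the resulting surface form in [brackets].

[nɤθpɤpɤkɯ]

/e/ harmonizes with /ɤ/ ([+back]) → [ɤ]
/e/ harmonizes with /ɤ/ ([+back]) → [ɤ]
/i/ harmonizes with /ɤ/ ([+back]) → [ɯ]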